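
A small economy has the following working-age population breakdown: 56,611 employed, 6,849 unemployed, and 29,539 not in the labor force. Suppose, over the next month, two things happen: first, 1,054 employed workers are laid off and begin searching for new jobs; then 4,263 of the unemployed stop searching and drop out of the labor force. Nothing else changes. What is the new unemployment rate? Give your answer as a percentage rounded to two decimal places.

Initially, labor force = 56,611 + 6,849 = 63,460, so u = 6,849/63,460 = 10.79%.
After the first change, employed falls and unemployed rises by 1,054; labor force unchanged → E = 55,557, U = 7,903, labor force = 63,460.
After the second change, unemployed and labor force both fall by 4,263 → E = 55,557, U = 3,640, labor force = 59,197.
New unemployment rate = 3,640 / 59,197 = 6.15%.

New unemployment rate ≈ 6.15%.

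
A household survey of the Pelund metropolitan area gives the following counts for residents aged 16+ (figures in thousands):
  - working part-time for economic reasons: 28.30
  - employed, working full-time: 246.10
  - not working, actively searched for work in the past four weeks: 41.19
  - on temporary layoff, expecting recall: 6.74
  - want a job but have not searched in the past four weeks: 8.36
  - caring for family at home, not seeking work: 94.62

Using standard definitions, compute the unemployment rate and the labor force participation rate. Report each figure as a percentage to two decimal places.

Unemployment rate ≈ 14.87%; labor force participation rate ≈ 75.79%.

Employed = 28.30 + 246.10 = 274.40 thousand (anyone who worked, including part-time for economic reasons, counts as employed).
Unemployed = 41.19 + 6.74 = 47.93 thousand (jobless and actively searching, or on temporary layoff).
Labor force = 274.40 + 47.93 = 322.33 thousand.
Not in labor force = 8.36 + 94.62 = 102.98 thousand (those not working and not actively searching are outside the labor force — including those who want a job but have given up searching).
Civilian working-age population = 322.33 + 102.98 = 425.31 thousand.
Unemployment rate = 47.93 / 322.33 = 14.87%.
Labor force participation rate = 322.33 / 425.31 = 75.79%.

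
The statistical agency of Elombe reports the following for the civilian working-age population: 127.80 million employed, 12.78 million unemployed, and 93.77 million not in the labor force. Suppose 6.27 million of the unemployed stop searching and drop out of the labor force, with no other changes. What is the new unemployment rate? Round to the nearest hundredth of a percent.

Initially, labor force = 127.80 + 12.78 = 140.58 million, so u = 12.78/140.58 = 9.09%.
After the change, unemployed and labor force both fall by 6.27 → E = 127.80, U = 6.51, labor force = 134.31 million.
New unemployment rate = 6.51 / 134.31 = 4.85%.

New unemployment rate ≈ 4.85%.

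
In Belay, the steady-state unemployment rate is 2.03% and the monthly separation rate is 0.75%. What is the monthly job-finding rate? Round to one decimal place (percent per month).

Job-finding rate ≈ 36.2% per month.

From u* = s/(s+f): f = s·(1−u)/u.
f = 0.75 × (1 − 0.0203) / 0.0203 = 0.7348 / 0.0203 ≈ 36.2% per month.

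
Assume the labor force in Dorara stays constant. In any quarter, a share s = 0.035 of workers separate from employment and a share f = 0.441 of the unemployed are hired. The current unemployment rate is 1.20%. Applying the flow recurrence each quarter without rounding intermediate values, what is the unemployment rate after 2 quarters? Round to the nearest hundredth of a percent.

With a fixed labor force, u_{t+1} = u_t + s·(1−u_t) − f·u_t = u_t·(1−s−f) + s.
Here 1−s−f = 0.524 and s = 0.035.
u_1 = 0.012000 × 0.524 + 0.035 = 0.041288.
u_2 = 0.041288 × 0.524 + 0.035 = 0.056635.

Unemployment rate after two quarters ≈ 5.66%.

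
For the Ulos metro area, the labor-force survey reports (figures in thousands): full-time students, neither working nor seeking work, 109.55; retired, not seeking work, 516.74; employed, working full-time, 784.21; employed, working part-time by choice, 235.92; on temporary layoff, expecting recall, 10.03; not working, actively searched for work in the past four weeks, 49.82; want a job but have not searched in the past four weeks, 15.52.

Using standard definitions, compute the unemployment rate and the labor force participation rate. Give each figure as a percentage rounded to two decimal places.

Employed = 784.21 + 235.92 = 1,020.13 thousand.
Unemployed = 10.03 + 49.82 = 59.85 thousand (jobless and actively searching, or on temporary layoff).
Labor force = 1,020.13 + 59.85 = 1,079.98 thousand.
Not in labor force = 109.55 + 516.74 + 15.52 = 641.81 thousand (those not working and not actively searching are outside the labor force — including those who want a job but have given up searching).
Civilian working-age population = 1,079.98 + 641.81 = 1,721.79 thousand.
Unemployment rate = 59.85 / 1,079.98 = 5.54%.
Labor force participation rate = 1,079.98 / 1,721.79 = 62.72%.

Unemployment rate ≈ 5.54%; labor force participation rate ≈ 62.72%.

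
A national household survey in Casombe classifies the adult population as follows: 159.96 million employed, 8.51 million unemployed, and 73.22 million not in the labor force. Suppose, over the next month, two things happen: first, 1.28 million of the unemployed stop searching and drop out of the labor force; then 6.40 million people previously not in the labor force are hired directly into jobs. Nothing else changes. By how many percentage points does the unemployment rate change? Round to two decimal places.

Initially, labor force = 159.96 + 8.51 = 168.47 million, so u = 8.51/168.47 = 5.05%.
After the first change, unemployed and labor force both fall by 1.28 → E = 159.96, U = 7.23, labor force = 167.19 million.
After the second change, employed and labor force both rise by 6.40; unemployed unchanged → E = 166.36, U = 7.23, labor force = 173.59 million.
New unemployment rate = 7.23 / 173.59 = 4.16%.
Change = 4.16% − 5.05% = −0.89 percentage points.

The unemployment rate changes by −0.89 percentage points.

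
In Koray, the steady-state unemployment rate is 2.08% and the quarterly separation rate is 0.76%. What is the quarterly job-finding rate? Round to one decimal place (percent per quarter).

Job-finding rate ≈ 35.8% per quarter.

From u* = s/(s+f): f = s·(1−u)/u.
f = 0.76 × (1 − 0.0208) / 0.0208 = 0.7442 / 0.0208 ≈ 35.8% per quarter.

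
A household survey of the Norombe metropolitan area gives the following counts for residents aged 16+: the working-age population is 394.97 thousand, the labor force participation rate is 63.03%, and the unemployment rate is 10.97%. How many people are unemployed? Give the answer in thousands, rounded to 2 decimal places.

Labor force = 0.6303 × 394.97 = 248.95 thousand.
Unemployed = 0.1097 × 248.95 ≈ 27.31 thousand.

About 27.31 thousand are unemployed.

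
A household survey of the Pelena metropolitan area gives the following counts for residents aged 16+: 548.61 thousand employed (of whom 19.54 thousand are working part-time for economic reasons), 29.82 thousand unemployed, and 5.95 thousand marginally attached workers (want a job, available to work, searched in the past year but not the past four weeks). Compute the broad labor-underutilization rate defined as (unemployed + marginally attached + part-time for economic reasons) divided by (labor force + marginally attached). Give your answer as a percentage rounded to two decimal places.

Labor force = 548.61 + 29.82 = 578.43 thousand.
Numerator = 29.82 + 5.95 + 19.54 = 55.31 thousand.
Denominator = 578.43 + 5.95 = 584.38 thousand.
Broad rate = 55.31 / 584.38 = 9.46%.

Broad underutilization rate ≈ 9.46%.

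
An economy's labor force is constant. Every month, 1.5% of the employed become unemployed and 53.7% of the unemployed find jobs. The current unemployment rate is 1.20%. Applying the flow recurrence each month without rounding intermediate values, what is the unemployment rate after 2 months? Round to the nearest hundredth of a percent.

Unemployment rate after two months ≈ 2.41%.

With a fixed labor force, u_{t+1} = u_t + s·(1−u_t) − f·u_t = u_t·(1−s−f) + s.
Here 1−s−f = 0.448 and s = 0.015.
u_1 = 0.012000 × 0.448 + 0.015 = 0.020376.
u_2 = 0.020376 × 0.448 + 0.015 = 0.024128.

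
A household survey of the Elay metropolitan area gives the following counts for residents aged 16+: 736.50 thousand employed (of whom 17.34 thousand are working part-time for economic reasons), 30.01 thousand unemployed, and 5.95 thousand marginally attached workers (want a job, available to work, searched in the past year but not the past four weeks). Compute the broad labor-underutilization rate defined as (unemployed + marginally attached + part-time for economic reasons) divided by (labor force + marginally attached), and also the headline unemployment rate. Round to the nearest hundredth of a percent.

Broad underutilization rate ≈ 6.90%; headline unemployment rate ≈ 3.92%.

Labor force = 736.50 + 30.01 = 766.51 thousand.
Numerator = 30.01 + 5.95 + 17.34 = 53.30 thousand.
Denominator = 766.51 + 5.95 = 772.46 thousand.
Broad rate = 53.30 / 772.46 = 6.90%.
Headline unemployment rate = 30.01 / 766.51 = 3.92%.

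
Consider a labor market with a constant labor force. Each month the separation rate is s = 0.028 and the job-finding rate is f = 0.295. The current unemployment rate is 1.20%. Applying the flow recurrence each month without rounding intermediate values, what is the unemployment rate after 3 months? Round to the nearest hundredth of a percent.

Unemployment rate after three months ≈ 6.35%.

With a fixed labor force, u_{t+1} = u_t + s·(1−u_t) − f·u_t = u_t·(1−s−f) + s.
Here 1−s−f = 0.677 and s = 0.028.
u_1 = 0.012000 × 0.677 + 0.028 = 0.036124.
u_2 = 0.036124 × 0.677 + 0.028 = 0.052456.
u_3 = 0.052456 × 0.677 + 0.028 = 0.063513.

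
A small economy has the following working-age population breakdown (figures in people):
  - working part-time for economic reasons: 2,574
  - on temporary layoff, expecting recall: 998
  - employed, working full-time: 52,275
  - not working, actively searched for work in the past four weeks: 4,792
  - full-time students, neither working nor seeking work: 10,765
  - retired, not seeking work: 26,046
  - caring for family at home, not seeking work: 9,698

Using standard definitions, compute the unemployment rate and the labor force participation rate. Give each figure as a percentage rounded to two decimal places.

Employed = 2,574 + 52,275 = 54,849 (anyone who worked, including part-time for economic reasons, counts as employed).
Unemployed = 998 + 4,792 = 5,790 (jobless and actively searching, or on temporary layoff).
Labor force = 54,849 + 5,790 = 60,639.
Not in labor force = 10,765 + 26,046 + 9,698 = 46,509 (those not working and not actively searching are outside the labor force).
Civilian working-age population = 60,639 + 46,509 = 107,148.
Unemployment rate = 5,790 / 60,639 = 9.55%.
Labor force participation rate = 60,639 / 107,148 = 56.59%.

Unemployment rate ≈ 9.55%; labor force participation rate ≈ 56.59%.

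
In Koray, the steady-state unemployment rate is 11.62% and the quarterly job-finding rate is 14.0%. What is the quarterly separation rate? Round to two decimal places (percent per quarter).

From u* = s/(s+f): s = u·f/(1−u).
s = 0.1162 × 14.0 / (1 − 0.1162) = 1.6268 / 0.8838 ≈ 1.84% per quarter.

Separation rate ≈ 1.84% per quarter.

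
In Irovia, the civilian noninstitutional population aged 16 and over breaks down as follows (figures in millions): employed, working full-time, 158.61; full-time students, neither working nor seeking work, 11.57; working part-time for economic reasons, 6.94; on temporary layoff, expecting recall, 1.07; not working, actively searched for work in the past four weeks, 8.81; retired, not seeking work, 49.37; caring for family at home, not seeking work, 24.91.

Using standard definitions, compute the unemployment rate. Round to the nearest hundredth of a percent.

Employed = 158.61 + 6.94 = 165.55 million (anyone who worked, including part-time for economic reasons, counts as employed).
Unemployed = 1.07 + 8.81 = 9.88 million (jobless and actively searching, or on temporary layoff).
Labor force = 165.55 + 9.88 = 175.43 million.
Unemployment rate = 9.88 / 175.43 = 5.63%.

Unemployment rate ≈ 5.63%.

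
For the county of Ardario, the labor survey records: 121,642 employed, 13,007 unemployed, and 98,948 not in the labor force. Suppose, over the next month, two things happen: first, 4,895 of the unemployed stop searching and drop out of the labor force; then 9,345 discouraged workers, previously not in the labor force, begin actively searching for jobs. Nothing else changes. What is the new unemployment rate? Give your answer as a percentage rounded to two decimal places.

New unemployment rate ≈ 12.55%.

Initially, labor force = 121,642 + 13,007 = 134,649, so u = 13,007/134,649 = 9.66%.
After the first change, unemployed and labor force both fall by 4,895 → E = 121,642, U = 8,112, labor force = 129,754.
After the second change, unemployed and labor force both rise by 9,345 → E = 121,642, U = 17,457, labor force = 139,099.
New unemployment rate = 17,457 / 139,099 = 12.55%.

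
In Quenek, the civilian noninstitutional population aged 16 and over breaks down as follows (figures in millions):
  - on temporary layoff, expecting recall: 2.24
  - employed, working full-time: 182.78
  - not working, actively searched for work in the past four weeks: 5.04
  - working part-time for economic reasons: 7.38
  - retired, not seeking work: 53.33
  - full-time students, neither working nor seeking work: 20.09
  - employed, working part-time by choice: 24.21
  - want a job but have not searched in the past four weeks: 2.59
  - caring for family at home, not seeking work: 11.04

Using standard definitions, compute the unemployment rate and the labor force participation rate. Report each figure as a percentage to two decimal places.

Employed = 182.78 + 7.38 + 24.21 = 214.37 million (anyone who worked, including part-time for economic reasons, counts as employed).
Unemployed = 2.24 + 5.04 = 7.28 million (jobless and actively searching, or on temporary layoff).
Labor force = 214.37 + 7.28 = 221.65 million.
Not in labor force = 53.33 + 20.09 + 2.59 + 11.04 = 87.05 million (those not working and not actively searching are outside the labor force — including those who want a job but have given up searching).
Civilian working-age population = 221.65 + 87.05 = 308.70 million.
Unemployment rate = 7.28 / 221.65 = 3.28%.
Labor force participation rate = 221.65 / 308.70 = 71.80%.

Unemployment rate ≈ 3.28%; labor force participation rate ≈ 71.80%.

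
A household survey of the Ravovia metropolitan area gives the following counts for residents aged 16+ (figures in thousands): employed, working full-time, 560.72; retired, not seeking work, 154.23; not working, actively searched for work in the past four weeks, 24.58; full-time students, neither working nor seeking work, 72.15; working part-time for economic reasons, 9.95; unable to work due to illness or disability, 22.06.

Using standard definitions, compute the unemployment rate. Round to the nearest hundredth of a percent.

Employed = 560.72 + 9.95 = 570.67 thousand (anyone who worked, including part-time for economic reasons, counts as employed).
Unemployed = 24.58 thousand.
Labor force = 570.67 + 24.58 = 595.25 thousand.
Unemployment rate = 24.58 / 595.25 = 4.13%.

Unemployment rate ≈ 4.13%.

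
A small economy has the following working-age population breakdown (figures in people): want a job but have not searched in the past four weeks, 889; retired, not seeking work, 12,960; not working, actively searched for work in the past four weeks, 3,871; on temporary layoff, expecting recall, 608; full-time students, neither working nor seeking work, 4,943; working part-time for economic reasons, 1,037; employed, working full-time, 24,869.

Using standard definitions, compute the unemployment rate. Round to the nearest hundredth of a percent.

Unemployment rate ≈ 14.74%.

Employed = 1,037 + 24,869 = 25,906 (anyone who worked, including part-time for economic reasons, counts as employed).
Unemployed = 3,871 + 608 = 4,479 (jobless and actively searching, or on temporary layoff).
Labor force = 25,906 + 4,479 = 30,385.
Unemployment rate = 4,479 / 30,385 = 14.74%.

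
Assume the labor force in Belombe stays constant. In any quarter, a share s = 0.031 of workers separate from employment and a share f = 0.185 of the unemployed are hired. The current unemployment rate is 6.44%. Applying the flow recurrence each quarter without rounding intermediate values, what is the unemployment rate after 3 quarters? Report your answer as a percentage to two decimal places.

With a fixed labor force, u_{t+1} = u_t + s·(1−u_t) − f·u_t = u_t·(1−s−f) + s.
Here 1−s−f = 0.784 and s = 0.031.
u_1 = 0.064400 × 0.784 + 0.031 = 0.081490.
u_2 = 0.081490 × 0.784 + 0.031 = 0.094888.
u_3 = 0.094888 × 0.784 + 0.031 = 0.105392.

Unemployment rate after three quarters ≈ 10.54%.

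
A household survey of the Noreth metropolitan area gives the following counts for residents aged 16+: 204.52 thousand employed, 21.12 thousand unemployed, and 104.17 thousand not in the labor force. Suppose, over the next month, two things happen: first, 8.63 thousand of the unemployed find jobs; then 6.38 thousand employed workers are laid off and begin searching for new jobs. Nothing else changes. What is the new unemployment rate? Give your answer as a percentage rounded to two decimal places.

Initially, labor force = 204.52 + 21.12 = 225.64 thousand, so u = 21.12/225.64 = 9.36%.
After the first change, unemployed falls and employed rises by 8.63; labor force unchanged → E = 213.15, U = 12.49, labor force = 225.64 thousand.
After the second change, employed falls and unemployed rises by 6.38; labor force unchanged → E = 206.77, U = 18.87, labor force = 225.64 thousand.
New unemployment rate = 18.87 / 225.64 = 8.36%.

New unemployment rate ≈ 8.36%.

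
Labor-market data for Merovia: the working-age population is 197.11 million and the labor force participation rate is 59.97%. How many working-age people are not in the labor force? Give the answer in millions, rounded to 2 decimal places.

About 78.90 million are not in the labor force.

Share not in the labor force = 1 − 0.5997 = 0.4003.
Not in labor force = 0.4003 × 197.11 ≈ 78.90 million.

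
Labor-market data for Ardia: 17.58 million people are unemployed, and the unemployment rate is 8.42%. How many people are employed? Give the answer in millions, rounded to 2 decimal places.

About 191.21 million are employed.

Labor force = U / u = 17.58 / 0.0842 ≈ 208.79 million.
Employed = labor force − unemployed = 208.79 − 17.58 = 191.21 million.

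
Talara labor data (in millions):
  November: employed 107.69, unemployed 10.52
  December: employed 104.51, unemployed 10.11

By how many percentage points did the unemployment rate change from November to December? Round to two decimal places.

November: labor force = 107.69 + 10.52 = 118.21; u = 10.52/118.21 = 8.90%.
December: labor force = 104.51 + 10.11 = 114.62; u = 10.11/114.62 = 8.82%.
Change = 8.82% − 8.90% = −0.08 pp.

The unemployment rate changed by −0.08 percentage points.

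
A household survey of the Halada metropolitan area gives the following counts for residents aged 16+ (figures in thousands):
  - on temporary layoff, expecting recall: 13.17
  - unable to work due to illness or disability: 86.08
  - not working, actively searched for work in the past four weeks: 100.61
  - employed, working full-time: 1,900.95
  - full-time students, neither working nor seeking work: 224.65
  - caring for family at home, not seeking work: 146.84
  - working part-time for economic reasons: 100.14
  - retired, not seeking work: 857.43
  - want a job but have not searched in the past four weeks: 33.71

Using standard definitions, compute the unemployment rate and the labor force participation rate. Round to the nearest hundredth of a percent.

Employed = 1,900.95 + 100.14 = 2,001.09 thousand (anyone who worked, including part-time for economic reasons, counts as employed).
Unemployed = 13.17 + 100.61 = 113.78 thousand (jobless and actively searching, or on temporary layoff).
Labor force = 2,001.09 + 113.78 = 2,114.87 thousand.
Not in labor force = 86.08 + 224.65 + 146.84 + 857.43 + 33.71 = 1,348.71 thousand (those not working and not actively searching are outside the labor force — including those who want a job but have given up searching).
Civilian working-age population = 2,114.87 + 1,348.71 = 3,463.58 thousand.
Unemployment rate = 113.78 / 2,114.87 = 5.38%.
Labor force participation rate = 2,114.87 / 3,463.58 = 61.06%.

Unemployment rate ≈ 5.38%; labor force participation rate ≈ 61.06%.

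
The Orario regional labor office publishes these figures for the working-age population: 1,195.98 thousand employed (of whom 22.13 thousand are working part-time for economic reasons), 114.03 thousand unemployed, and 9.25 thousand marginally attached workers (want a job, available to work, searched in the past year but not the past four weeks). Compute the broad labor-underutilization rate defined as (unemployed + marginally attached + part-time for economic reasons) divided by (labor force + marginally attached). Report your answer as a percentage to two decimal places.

Broad underutilization rate ≈ 11.02%.

Labor force = 1,195.98 + 114.03 = 1,310.01 thousand.
Numerator = 114.03 + 9.25 + 22.13 = 145.41 thousand.
Denominator = 1,310.01 + 9.25 = 1,319.26 thousand.
Broad rate = 145.41 / 1,319.26 = 11.02%.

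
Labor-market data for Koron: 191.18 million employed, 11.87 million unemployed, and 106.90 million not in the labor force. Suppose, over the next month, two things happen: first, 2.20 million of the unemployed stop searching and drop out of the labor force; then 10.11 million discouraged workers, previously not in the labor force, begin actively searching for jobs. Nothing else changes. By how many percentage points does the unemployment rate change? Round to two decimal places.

Initially, labor force = 191.18 + 11.87 = 203.05 million, so u = 11.87/203.05 = 5.85%.
After the first change, unemployed and labor force both fall by 2.20 → E = 191.18, U = 9.67, labor force = 200.85 million.
After the second change, unemployed and labor force both rise by 10.11 → E = 191.18, U = 19.78, labor force = 210.96 million.
New unemployment rate = 19.78 / 210.96 = 9.38%.
Change = 9.38% − 5.85% = +3.53 percentage points.

The unemployment rate changes by +3.53 percentage points.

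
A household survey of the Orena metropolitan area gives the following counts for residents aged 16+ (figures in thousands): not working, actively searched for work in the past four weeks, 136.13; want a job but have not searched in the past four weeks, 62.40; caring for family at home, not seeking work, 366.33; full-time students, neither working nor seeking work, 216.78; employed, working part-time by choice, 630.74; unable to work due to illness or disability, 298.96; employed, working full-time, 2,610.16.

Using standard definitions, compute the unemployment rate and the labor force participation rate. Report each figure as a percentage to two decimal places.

Unemployment rate ≈ 4.03%; labor force participation rate ≈ 78.14%.

Employed = 630.74 + 2,610.16 = 3,240.90 thousand.
Unemployed = 136.13 thousand.
Labor force = 3,240.90 + 136.13 = 3,377.03 thousand.
Not in labor force = 62.40 + 366.33 + 216.78 + 298.96 = 944.47 thousand (those not working and not actively searching are outside the labor force — including those who want a job but have given up searching).
Civilian working-age population = 3,377.03 + 944.47 = 4,321.50 thousand.
Unemployment rate = 136.13 / 3,377.03 = 4.03%.
Labor force participation rate = 3,377.03 / 4,321.50 = 78.14%.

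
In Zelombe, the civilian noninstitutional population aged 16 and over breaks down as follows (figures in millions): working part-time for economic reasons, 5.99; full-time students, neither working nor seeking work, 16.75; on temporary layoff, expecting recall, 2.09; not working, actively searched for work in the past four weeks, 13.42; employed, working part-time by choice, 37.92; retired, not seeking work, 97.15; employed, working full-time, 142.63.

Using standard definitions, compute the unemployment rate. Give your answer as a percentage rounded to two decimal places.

Employed = 5.99 + 37.92 + 142.63 = 186.54 million (anyone who worked, including part-time for economic reasons, counts as employed).
Unemployed = 2.09 + 13.42 = 15.51 million (jobless and actively searching, or on temporary layoff).
Labor force = 186.54 + 15.51 = 202.05 million.
Unemployment rate = 15.51 / 202.05 = 7.68%.

Unemployment rate ≈ 7.68%.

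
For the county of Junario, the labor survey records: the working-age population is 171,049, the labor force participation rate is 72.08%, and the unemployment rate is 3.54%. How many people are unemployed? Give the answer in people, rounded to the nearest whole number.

About 4,365 are unemployed.

Labor force = 0.7208 × 171,049 = 123,292.
Unemployed = 0.0354 × 123,292 ≈ 4,365.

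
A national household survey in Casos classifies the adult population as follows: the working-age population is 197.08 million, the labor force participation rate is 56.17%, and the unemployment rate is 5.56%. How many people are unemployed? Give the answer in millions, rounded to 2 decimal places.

Labor force = 0.5617 × 197.08 = 110.70 million.
Unemployed = 0.0556 × 110.70 ≈ 6.15 million.

About 6.15 million are unemployed.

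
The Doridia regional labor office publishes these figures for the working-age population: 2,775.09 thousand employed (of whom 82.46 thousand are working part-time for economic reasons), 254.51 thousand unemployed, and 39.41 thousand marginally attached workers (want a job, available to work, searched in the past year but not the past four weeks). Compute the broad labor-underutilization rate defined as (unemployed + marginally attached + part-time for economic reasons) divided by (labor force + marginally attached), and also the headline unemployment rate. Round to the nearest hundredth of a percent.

Labor force = 2,775.09 + 254.51 = 3,029.60 thousand.
Numerator = 254.51 + 39.41 + 82.46 = 376.38 thousand.
Denominator = 3,029.60 + 39.41 = 3,069.01 thousand.
Broad rate = 376.38 / 3,069.01 = 12.26%.
Headline unemployment rate = 254.51 / 3,029.60 = 8.40%.

Broad underutilization rate ≈ 12.26%; headline unemployment rate ≈ 8.40%.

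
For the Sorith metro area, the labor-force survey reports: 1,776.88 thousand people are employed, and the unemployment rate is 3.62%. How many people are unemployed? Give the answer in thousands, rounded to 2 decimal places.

Let U be the number unemployed. The labor force is E + U, and U/(E+U) = 0.0362.
So U = 0.0362 × 1,776.88 / (1 − 0.0362) = 64.3231 / 0.9638 ≈ 66.74 thousand.

About 66.74 thousand are unemployed.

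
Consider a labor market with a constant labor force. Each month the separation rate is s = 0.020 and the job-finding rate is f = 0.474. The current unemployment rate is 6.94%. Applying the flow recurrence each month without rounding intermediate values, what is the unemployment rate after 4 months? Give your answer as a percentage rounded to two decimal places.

With a fixed labor force, u_{t+1} = u_t + s·(1−u_t) − f·u_t = u_t·(1−s−f) + s.
Here 1−s−f = 0.506 and s = 0.020.
u_1 = 0.069400 × 0.506 + 0.020 = 0.055116.
u_2 = 0.055116 × 0.506 + 0.020 = 0.047889.
u_3 = 0.047889 × 0.506 + 0.020 = 0.044232.
u_4 = 0.044232 × 0.506 + 0.020 = 0.042381.

Unemployment rate after four months ≈ 4.24%.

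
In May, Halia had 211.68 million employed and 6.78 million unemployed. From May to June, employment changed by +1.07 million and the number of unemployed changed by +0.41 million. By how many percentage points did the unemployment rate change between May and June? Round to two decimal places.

The unemployment rate changed by +0.17 percentage points.

May: labor force = 211.68 + 6.78 = 218.46; u = 6.78/218.46 = 3.10%.
June: labor force = 212.75 + 7.19 = 219.94; u = 7.19/219.94 = 3.27%.
Change = 3.27% − 3.10% = +0.17 pp.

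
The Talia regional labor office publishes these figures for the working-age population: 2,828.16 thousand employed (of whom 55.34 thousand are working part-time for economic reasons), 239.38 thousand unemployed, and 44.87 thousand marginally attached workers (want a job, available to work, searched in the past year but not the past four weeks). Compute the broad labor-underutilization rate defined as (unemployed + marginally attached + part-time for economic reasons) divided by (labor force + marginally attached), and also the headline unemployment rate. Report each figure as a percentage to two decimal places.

Labor force = 2,828.16 + 239.38 = 3,067.54 thousand.
Numerator = 239.38 + 44.87 + 55.34 = 339.59 thousand.
Denominator = 3,067.54 + 44.87 = 3,112.41 thousand.
Broad rate = 339.59 / 3,112.41 = 10.91%.
Headline unemployment rate = 239.38 / 3,067.54 = 7.80%.

Broad underutilization rate ≈ 10.91%; headline unemployment rate ≈ 7.80%.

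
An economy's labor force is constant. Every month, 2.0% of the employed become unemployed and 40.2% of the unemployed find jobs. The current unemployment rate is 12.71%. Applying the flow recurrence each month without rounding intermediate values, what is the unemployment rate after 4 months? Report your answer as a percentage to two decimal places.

With a fixed labor force, u_{t+1} = u_t + s·(1−u_t) − f·u_t = u_t·(1−s−f) + s.
Here 1−s−f = 0.578 and s = 0.020.
u_1 = 0.127100 × 0.578 + 0.020 = 0.093464.
u_2 = 0.093464 × 0.578 + 0.020 = 0.074022.
u_3 = 0.074022 × 0.578 + 0.020 = 0.062785.
u_4 = 0.062785 × 0.578 + 0.020 = 0.056290.

Unemployment rate after four months ≈ 5.63%.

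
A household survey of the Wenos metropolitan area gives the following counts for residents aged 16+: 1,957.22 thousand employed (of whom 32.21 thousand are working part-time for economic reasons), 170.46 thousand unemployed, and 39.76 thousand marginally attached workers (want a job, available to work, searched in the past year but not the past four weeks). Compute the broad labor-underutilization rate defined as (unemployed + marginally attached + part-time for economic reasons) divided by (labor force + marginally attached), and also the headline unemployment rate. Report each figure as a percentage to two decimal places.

Broad underutilization rate ≈ 11.19%; headline unemployment rate ≈ 8.01%.

Labor force = 1,957.22 + 170.46 = 2,127.68 thousand.
Numerator = 170.46 + 39.76 + 32.21 = 242.43 thousand.
Denominator = 2,127.68 + 39.76 = 2,167.44 thousand.
Broad rate = 242.43 / 2,167.44 = 11.19%.
Headline unemployment rate = 170.46 / 2,127.68 = 8.01%.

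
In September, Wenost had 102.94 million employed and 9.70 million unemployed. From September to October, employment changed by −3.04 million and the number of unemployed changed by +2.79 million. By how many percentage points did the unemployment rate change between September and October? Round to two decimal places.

The unemployment rate changed by +2.50 percentage points.

September: labor force = 102.94 + 9.70 = 112.64; u = 9.70/112.64 = 8.61%.
October: labor force = 99.90 + 12.49 = 112.39; u = 12.49/112.39 = 11.11%.
Change = 11.11% − 8.61% = +2.50 pp.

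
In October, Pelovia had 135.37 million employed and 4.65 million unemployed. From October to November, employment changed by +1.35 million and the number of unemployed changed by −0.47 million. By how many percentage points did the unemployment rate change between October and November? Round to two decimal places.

The unemployment rate changed by −0.35 percentage points.

October: labor force = 135.37 + 4.65 = 140.02; u = 4.65/140.02 = 3.32%.
November: labor force = 136.72 + 4.18 = 140.90; u = 4.18/140.90 = 2.97%.
Change = 2.97% − 3.32% = −0.35 pp.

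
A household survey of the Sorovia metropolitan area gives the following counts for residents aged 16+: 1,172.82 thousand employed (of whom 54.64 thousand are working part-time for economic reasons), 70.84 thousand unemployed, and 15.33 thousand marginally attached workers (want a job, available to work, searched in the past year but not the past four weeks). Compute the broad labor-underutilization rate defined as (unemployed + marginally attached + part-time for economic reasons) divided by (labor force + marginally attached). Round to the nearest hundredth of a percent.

Labor force = 1,172.82 + 70.84 = 1,243.66 thousand.
Numerator = 70.84 + 15.33 + 54.64 = 140.81 thousand.
Denominator = 1,243.66 + 15.33 = 1,258.99 thousand.
Broad rate = 140.81 / 1,258.99 = 11.18%.

Broad underutilization rate ≈ 11.18%.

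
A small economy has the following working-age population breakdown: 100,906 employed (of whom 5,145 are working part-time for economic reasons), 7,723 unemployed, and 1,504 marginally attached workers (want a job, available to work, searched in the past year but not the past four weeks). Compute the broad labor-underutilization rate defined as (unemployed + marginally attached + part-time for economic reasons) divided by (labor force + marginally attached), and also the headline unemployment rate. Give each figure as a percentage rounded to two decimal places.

Labor force = 100,906 + 7,723 = 108,629.
Numerator = 7,723 + 1,504 + 5,145 = 14,372.
Denominator = 108,629 + 1,504 = 110,133.
Broad rate = 14,372 / 110,133 = 13.05%.
Headline unemployment rate = 7,723 / 108,629 = 7.11%.

Broad underutilization rate ≈ 13.05%; headline unemployment rate ≈ 7.11%.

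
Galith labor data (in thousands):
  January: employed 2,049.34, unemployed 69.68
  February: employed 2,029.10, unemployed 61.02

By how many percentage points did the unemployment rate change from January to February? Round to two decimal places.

January: labor force = 2,049.34 + 69.68 = 2,119.02; u = 69.68/2,119.02 = 3.29%.
February: labor force = 2,029.10 + 61.02 = 2,090.12; u = 61.02/2,090.12 = 2.92%.
Change = 2.92% − 3.29% = −0.37 pp.

The unemployment rate changed by −0.37 percentage points.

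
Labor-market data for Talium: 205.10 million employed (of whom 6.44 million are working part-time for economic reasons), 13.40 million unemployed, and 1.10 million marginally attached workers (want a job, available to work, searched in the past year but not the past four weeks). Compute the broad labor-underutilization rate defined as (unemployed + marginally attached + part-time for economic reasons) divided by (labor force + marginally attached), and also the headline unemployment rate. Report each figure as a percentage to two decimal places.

Labor force = 205.10 + 13.40 = 218.50 million.
Numerator = 13.40 + 1.10 + 6.44 = 20.94 million.
Denominator = 218.50 + 1.10 = 219.60 million.
Broad rate = 20.94 / 219.60 = 9.54%.
Headline unemployment rate = 13.40 / 218.50 = 6.13%.

Broad underutilization rate ≈ 9.54%; headline unemployment rate ≈ 6.13%.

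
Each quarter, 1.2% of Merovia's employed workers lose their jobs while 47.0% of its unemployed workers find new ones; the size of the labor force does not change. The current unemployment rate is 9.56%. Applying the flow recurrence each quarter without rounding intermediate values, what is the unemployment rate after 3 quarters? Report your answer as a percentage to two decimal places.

Unemployment rate after three quarters ≈ 3.47%.

With a fixed labor force, u_{t+1} = u_t + s·(1−u_t) − f·u_t = u_t·(1−s−f) + s.
Here 1−s−f = 0.518 and s = 0.012.
u_1 = 0.095600 × 0.518 + 0.012 = 0.061521.
u_2 = 0.061521 × 0.518 + 0.012 = 0.043868.
u_3 = 0.043868 × 0.518 + 0.012 = 0.034724.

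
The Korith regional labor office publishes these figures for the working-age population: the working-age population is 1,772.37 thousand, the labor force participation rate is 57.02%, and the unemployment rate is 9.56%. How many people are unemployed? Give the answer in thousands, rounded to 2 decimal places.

About 96.61 thousand are unemployed.

Labor force = 0.5702 × 1,772.37 = 1,010.61 thousand.
Unemployed = 0.0956 × 1,010.61 ≈ 96.61 thousand.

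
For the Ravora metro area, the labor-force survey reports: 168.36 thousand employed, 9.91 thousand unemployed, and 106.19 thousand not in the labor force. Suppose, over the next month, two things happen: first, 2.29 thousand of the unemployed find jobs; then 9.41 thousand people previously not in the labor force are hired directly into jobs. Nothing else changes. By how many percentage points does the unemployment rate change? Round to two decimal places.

Initially, labor force = 168.36 + 9.91 = 178.27 thousand, so u = 9.91/178.27 = 5.56%.
After the first change, unemployed falls and employed rises by 2.29; labor force unchanged → E = 170.65, U = 7.62, labor force = 178.27 thousand.
After the second change, employed and labor force both rise by 9.41; unemployed unchanged → E = 180.06, U = 7.62, labor force = 187.68 thousand.
New unemployment rate = 7.62 / 187.68 = 4.06%.
Change = 4.06% − 5.56% = −1.50 percentage points.

The unemployment rate changes by −1.50 percentage points.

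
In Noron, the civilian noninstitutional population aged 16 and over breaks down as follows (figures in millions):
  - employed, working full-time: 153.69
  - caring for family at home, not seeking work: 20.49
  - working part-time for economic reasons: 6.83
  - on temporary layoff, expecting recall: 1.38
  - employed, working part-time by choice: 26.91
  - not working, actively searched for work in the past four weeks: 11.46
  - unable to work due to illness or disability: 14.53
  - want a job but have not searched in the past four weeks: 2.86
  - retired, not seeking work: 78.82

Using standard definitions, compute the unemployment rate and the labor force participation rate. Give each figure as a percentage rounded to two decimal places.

Employed = 153.69 + 6.83 + 26.91 = 187.43 million (anyone who worked, including part-time for economic reasons, counts as employed).
Unemployed = 1.38 + 11.46 = 12.84 million (jobless and actively searching, or on temporary layoff).
Labor force = 187.43 + 12.84 = 200.27 million.
Not in labor force = 20.49 + 14.53 + 2.86 + 78.82 = 116.70 million (those not working and not actively searching are outside the labor force — including those who want a job but have given up searching).
Civilian working-age population = 200.27 + 116.70 = 316.97 million.
Unemployment rate = 12.84 / 200.27 = 6.41%.
Labor force participation rate = 200.27 / 316.97 = 63.18%.

Unemployment rate ≈ 6.41%; labor force participation rate ≈ 63.18%.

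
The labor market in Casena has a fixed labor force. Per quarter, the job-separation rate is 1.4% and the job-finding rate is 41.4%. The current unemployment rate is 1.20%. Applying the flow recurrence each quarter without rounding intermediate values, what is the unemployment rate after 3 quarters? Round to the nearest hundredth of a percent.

With a fixed labor force, u_{t+1} = u_t + s·(1−u_t) − f·u_t = u_t·(1−s−f) + s.
Here 1−s−f = 0.572 and s = 0.014.
u_1 = 0.012000 × 0.572 + 0.014 = 0.020864.
u_2 = 0.020864 × 0.572 + 0.014 = 0.025934.
u_3 = 0.025934 × 0.572 + 0.014 = 0.028834.

Unemployment rate after three quarters ≈ 2.88%.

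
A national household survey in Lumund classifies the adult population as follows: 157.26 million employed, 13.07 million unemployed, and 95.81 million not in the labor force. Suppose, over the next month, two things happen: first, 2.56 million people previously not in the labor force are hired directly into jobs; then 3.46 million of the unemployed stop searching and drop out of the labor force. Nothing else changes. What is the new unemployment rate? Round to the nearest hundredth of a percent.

New unemployment rate ≈ 5.67%.

Initially, labor force = 157.26 + 13.07 = 170.33 million, so u = 13.07/170.33 = 7.67%.
After the first change, employed and labor force both rise by 2.56; unemployed unchanged → E = 159.82, U = 13.07, labor force = 172.89 million.
After the second change, unemployed and labor force both fall by 3.46 → E = 159.82, U = 9.61, labor force = 169.43 million.
New unemployment rate = 9.61 / 169.43 = 5.67%.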